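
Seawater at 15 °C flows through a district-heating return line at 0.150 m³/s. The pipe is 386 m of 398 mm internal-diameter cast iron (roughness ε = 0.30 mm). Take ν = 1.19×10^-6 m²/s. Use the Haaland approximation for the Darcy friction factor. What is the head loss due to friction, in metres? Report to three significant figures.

V = 4Q/(πD²) = 4·0.150/(π·0.398²) = 1.206 m/s
Re = VD/ν = 1.206·0.398/1.19×10^-6 = 4.03×10^5 → turbulent
ε/D = 0.30/398 = 7.54×10^-4
Haaland: f = 0.01917
h_f = f(L/D)V²/(2g) = 0.01917·(386/0.398)·1.206²/(2·9.81) = 1.377 m

h_f ≈ 1.38 m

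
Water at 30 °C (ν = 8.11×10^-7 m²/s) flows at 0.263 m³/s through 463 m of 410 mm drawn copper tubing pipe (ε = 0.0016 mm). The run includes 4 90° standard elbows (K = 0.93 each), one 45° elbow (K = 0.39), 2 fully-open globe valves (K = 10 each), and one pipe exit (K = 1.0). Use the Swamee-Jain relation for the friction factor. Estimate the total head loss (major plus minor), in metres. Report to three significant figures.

V = 4Q/(πD²) = 1.992 m/s; V²/2g = 0.2023 m
Re = 1.01×10^6, ε/D = 3.90×10^-6 → f = 0.01169 (Swamee-Jain)
Major: h_f = f(L/D)·V²/2g = 0.01169·1129·0.2023 = 2.670 m
Minor: ΣK = 25.1; h_m = ΣK·V²/2g = 5.079 m
Total H_L = 2.670 + 5.079 = 7.749 m

H_L ≈ 7.75 m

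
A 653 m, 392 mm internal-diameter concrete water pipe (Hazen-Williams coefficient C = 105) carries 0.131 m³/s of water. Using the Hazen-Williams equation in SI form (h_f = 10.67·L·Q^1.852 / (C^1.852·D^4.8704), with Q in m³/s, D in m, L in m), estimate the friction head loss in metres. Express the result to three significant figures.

h_f ≈ 2.79 m

h_f = 10.67·653·0.131^1.852 / (105^1.852·0.392^4.8704) = 2.792 m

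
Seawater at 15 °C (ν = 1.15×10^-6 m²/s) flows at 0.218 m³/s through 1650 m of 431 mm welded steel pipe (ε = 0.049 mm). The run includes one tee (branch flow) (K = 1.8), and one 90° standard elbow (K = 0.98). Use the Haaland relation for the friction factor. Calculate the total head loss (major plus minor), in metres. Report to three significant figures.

V = 4Q/(πD²) = 1.494 m/s; V²/2g = 0.1138 m
Re = 5.60×10^5, ε/D = 1.14×10^-4 → f = 0.01424 (Haaland)
Major: h_f = f(L/D)·V²/2g = 0.01424·3828·0.1138 = 6.204 m
Minor: ΣK = 2.78; h_m = ΣK·V²/2g = 0.3164 m
Total H_L = 6.204 + 0.3164 = 6.521 m

H_L ≈ 6.52 m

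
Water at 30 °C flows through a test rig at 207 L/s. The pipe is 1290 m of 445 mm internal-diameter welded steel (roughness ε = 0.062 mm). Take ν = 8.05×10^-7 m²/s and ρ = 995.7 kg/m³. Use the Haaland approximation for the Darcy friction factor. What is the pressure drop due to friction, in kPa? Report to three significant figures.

V = 4Q/(πD²) = 4·0.207/(π·0.445²) = 1.331 m/s
Re = VD/ν = 1.331·0.445/8.05×10^-7 = 7.36×10^5 → turbulent
ε/D = 0.062/445 = 1.39×10^-4
Haaland: f = 0.01419
h_f = f(L/D)V²/(2g) = 0.01419·(1290/0.445)·1.331²/(2·9.81) = 3.713 m
Δp = ρg·h_f = 995.7·9.81·3.713 = 36.27 kPa

Δp ≈ 36.3 kPa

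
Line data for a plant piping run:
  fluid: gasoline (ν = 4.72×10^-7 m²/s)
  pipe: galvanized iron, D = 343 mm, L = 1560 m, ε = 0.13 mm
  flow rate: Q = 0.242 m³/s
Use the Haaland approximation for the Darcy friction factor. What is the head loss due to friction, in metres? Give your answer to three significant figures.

V = 4Q/(πD²) = 4·0.242/(π·0.343²) = 2.619 m/s
Re = VD/ν = 2.619·0.343/4.72×10^-7 = 1.90×10^6 → turbulent
ε/D = 0.13/343 = 3.79×10^-4
Haaland: f = 0.01603
h_f = f(L/D)V²/(2g) = 0.01603·(1560/0.343)·2.619²/(2·9.81) = 25.49 m

h_f ≈ 25.5 m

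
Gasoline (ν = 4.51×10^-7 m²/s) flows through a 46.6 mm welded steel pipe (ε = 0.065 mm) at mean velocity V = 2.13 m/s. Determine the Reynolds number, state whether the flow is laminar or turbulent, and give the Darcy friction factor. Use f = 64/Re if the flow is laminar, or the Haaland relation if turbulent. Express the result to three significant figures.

Re = VD/ν = 2.130·0.0466/4.51×10^-7 = 2.20×10^5
Re > 4000 → turbulent; ε/D = 0.00139
Haaland: f = 0.02228

Re ≈ 2.20×10^5; turbulent; f ≈ 0.0223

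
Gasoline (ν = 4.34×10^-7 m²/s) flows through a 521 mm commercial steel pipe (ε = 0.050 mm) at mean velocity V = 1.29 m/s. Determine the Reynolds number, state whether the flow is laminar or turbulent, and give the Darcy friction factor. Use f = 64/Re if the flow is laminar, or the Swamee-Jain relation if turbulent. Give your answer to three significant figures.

Re ≈ 1.55×10^6; turbulent; f ≈ 0.0130

Re = VD/ν = 1.290·0.521/4.34×10^-7 = 1.55×10^6
Re > 4000 → turbulent; ε/D = 9.60×10^-5
Swamee-Jain: f = 0.01301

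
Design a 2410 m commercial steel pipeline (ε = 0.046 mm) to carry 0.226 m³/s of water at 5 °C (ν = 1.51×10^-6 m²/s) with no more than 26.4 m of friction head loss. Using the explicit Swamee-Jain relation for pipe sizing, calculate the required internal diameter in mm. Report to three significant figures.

D ≈ 359 mm

Swamee-Jain (Type III): D = 0.66·[ε^1.25·(LQ²/(gh_f))^4.75 + ν·Q^9.4·(L/(gh_f))^5.2]^0.04
LQ²/(gh_f) = 0.4753; L/(gh_f) = 9.306
Term 1 = ε^1.25·(…)^4.75 = 1.11×10^-7; Term 2 = ν·Q^9.4·(…)^5.2 = 1.40×10^-7
D = 0.66·(1.11×10^-7 + 1.40×10^-7)^0.04 = 0.3593 m = 359 mm
Check: V = 2.23 m/s, Re = 5.30×10^5, f = 0.01469, h_f = 25.0 m ≈ 26.4 m ✓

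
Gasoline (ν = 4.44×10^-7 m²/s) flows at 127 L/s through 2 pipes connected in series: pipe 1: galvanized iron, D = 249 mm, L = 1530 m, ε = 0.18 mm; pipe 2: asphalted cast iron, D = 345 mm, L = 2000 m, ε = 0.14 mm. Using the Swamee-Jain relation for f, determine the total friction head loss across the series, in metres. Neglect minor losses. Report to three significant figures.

H ≈ 48.5 m

Pipe 1: V = 2.608 m/s, Re = 1.46×10^6, ε/D = 7.23×10^-4, f = 0.01852, h_1 = f(L/D)V²/2g = 39.44 m
Pipe 2: V = 1.359 m/s, Re = 1.06×10^6, ε/D = 4.06×10^-4, f = 0.01660, h_2 = f(L/D)V²/2g = 9.050 m
Series → Q common, losses add: H = Σh = 48.49 m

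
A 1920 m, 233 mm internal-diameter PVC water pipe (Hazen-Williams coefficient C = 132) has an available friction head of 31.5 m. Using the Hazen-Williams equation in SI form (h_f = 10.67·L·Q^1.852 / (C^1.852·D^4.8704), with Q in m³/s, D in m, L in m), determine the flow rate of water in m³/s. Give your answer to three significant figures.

Rearranging: Q = [h_f·C^1.852·D^4.8704 / (10.67·L)]^(1/1.852)
Q = [31.5·132^1.852·0.233^4.8704 / (10.67·1920)]^0.540 = 0.08667 m³/s

Q ≈ 0.0867 m³/s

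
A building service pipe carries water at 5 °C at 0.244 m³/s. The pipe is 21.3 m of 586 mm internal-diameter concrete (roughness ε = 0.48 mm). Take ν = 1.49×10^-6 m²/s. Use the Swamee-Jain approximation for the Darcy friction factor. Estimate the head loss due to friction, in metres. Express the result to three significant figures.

V = 4Q/(πD²) = 4·0.244/(π·0.586²) = 0.9047 m/s
Re = VD/ν = 0.9047·0.586/1.49×10^-6 = 3.56×10^5 → turbulent
ε/D = 0.48/586 = 8.19×10^-4
Swamee-Jain: f = 0.01979
h_f = f(L/D)V²/(2g) = 0.01979·(21.3/0.586)·0.9047²/(2·9.81) = 0.03001 m

h_f ≈ 0.0300 m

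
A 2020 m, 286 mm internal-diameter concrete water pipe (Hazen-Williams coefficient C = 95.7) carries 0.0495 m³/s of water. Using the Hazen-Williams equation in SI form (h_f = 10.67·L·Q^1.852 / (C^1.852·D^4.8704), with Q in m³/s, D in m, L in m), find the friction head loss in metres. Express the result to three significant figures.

h_f ≈ 7.85 m

h_f = 10.67·2020·0.0495^1.852 / (95.7^1.852·0.286^4.8704) = 7.852 m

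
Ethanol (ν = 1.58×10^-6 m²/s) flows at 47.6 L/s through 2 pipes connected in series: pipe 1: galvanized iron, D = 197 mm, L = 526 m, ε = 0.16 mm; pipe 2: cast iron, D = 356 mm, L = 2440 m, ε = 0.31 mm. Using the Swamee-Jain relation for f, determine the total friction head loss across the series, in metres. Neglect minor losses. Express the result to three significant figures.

H ≈ 8.52 m

Pipe 1: V = 1.562 m/s, Re = 1.95×10^5, ε/D = 8.12×10^-4, f = 0.02045, h_1 = f(L/D)V²/2g = 6.789 m
Pipe 2: V = 0.4782 m/s, Re = 1.08×10^5, ε/D = 8.71×10^-4, f = 0.02172, h_2 = f(L/D)V²/2g = 1.735 m
Series → Q common, losses add: H = Σh = 8.524 m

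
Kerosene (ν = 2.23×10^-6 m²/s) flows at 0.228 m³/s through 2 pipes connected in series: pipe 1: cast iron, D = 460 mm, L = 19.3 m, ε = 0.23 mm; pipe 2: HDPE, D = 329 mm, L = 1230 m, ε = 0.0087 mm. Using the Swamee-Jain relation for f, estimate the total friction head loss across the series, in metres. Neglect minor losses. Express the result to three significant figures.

Pipe 1: V = 1.372 m/s, Re = 2.83×10^5, ε/D = 5.00×10^-4, f = 0.01841, h_1 = f(L/D)V²/2g = 0.07408 m
Pipe 2: V = 2.682 m/s, Re = 3.96×10^5, ε/D = 2.64×10^-5, f = 0.01402, h_2 = f(L/D)V²/2g = 19.21 m
Series → Q common, losses add: H = Σh = 19.28 m

H ≈ 19.3 m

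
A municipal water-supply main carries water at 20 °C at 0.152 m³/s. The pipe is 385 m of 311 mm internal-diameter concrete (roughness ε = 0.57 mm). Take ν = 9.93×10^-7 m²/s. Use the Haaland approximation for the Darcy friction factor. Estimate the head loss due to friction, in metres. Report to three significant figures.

V = 4Q/(πD²) = 4·0.152/(π·0.311²) = 2.001 m/s
Re = VD/ν = 2.001·0.311/9.93×10^-7 = 6.27×10^5 → turbulent
ε/D = 0.57/311 = 0.00183
Haaland: f = 0.02321
h_f = f(L/D)V²/(2g) = 0.02321·(385/0.311)·2.001²/(2·9.81) = 5.862 m

h_f ≈ 5.86 m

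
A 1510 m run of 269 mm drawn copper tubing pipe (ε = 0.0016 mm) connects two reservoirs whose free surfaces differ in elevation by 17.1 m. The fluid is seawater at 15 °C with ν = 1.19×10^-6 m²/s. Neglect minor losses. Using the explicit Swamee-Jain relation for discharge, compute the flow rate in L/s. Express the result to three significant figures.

Q ≈ 120 L/s

Swamee-Jain (Type II): Q = -0.965·√(gD⁵h_f/L)·ln[ε/(3.7D) + √(3.17ν²L/(gD³h_f))]
√(gD⁵h_f/L) = √(9.81·0.269⁵·17.1/1510) = 0.01251
ε/(3.7D) = 1.61×10^-6; √(3.17ν²L/(gD³h_f)) = 4.56×10^-5
Q = -0.965·0.01251·ln(4.717×10^-5) = 0.1203 m³/s
Check: V = 2.12 m/s, Re = 4.78×10^5, f = 0.01329, h_f = 17.0 m ≈ 17.1 m ✓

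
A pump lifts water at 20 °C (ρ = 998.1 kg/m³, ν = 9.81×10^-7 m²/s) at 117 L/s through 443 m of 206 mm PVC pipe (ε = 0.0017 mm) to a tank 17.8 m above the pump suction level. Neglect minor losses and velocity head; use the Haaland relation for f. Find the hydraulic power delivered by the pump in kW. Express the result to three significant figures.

P_hyd ≈ 39.5 kW

V = 4Q/(πD²) = 3.510 m/s; Re = 7.37×10^5; ε/D = 8.25×10^-6; f = 0.01232
h_f = f(L/D)V²/2g = 16.64 m
Total head H = z + h_f = 17.8 + 16.64 = 34.44 m
P_hyd = ρgQH = 998.1·9.81·0.117·34.44 = 39.46 kW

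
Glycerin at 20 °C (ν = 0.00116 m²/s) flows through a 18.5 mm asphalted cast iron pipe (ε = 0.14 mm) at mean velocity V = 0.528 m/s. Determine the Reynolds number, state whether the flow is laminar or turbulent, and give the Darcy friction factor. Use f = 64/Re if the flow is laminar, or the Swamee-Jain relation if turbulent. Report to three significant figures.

Re ≈ 8.42; laminar; f = 64/Re ≈ 7.60

Re = VD/ν = 0.5280·0.0185/0.00116 = 8.42
Re < 2300 → laminar → f = 64/Re = 7.600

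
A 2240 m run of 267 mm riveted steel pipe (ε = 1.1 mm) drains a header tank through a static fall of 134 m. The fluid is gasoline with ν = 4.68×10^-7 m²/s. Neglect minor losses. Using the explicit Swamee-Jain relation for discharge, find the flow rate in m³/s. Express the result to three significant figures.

Q ≈ 0.185 m³/s

Swamee-Jain (Type II): Q = -0.965·√(gD⁵h_f/L)·ln[ε/(3.7D) + √(3.17ν²L/(gD³h_f))]
√(gD⁵h_f/L) = √(9.81·0.267⁵·134/2240) = 0.02822
ε/(3.7D) = 0.00111; √(3.17ν²L/(gD³h_f)) = 7.88×10^-6
Q = -0.965·0.02822·ln(0.001121) = 0.1850 m³/s
Check: V = 3.30 m/s, Re = 1.88×10^6, f = 0.02876, h_f = 134 m ≈ 134 m ✓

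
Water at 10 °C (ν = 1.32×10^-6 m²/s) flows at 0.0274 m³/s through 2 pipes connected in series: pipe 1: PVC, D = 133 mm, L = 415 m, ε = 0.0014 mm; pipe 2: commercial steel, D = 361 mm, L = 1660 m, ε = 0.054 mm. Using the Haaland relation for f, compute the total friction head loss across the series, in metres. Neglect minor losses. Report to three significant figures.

Pipe 1: V = 1.972 m/s, Re = 1.99×10^5, ε/D = 1.05×10^-5, f = 0.01558, h_1 = f(L/D)V²/2g = 9.638 m
Pipe 2: V = 0.2677 m/s, Re = 7.32×10^4, ε/D = 1.50×10^-4, f = 0.01960, h_2 = f(L/D)V²/2g = 0.3292 m
Series → Q common, losses add: H = Σh = 9.968 m

H ≈ 9.97 m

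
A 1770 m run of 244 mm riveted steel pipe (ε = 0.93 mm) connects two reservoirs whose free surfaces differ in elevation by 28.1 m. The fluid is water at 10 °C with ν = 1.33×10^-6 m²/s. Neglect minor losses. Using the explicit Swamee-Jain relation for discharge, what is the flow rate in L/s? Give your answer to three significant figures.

Swamee-Jain (Type II): Q = -0.965·√(gD⁵h_f/L)·ln[ε/(3.7D) + √(3.17ν²L/(gD³h_f))]
√(gD⁵h_f/L) = √(9.81·0.244⁵·28.1/1770) = 0.01161
ε/(3.7D) = 0.00103; √(3.17ν²L/(gD³h_f)) = 4.98×10^-5
Q = -0.965·0.01161·ln(0.001080) = 0.07650 m³/s
Check: V = 1.64 m/s, Re = 3.00×10^5, f = 0.02854, h_f = 28.2 m ≈ 28.1 m ✓

Q ≈ 76.5 L/s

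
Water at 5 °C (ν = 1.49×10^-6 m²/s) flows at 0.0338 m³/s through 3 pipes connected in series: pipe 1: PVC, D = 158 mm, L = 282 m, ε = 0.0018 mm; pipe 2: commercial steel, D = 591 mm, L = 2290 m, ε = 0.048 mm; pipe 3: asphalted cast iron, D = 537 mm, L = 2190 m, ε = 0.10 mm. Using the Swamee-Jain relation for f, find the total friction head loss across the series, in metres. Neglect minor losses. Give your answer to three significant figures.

Pipe 1: V = 1.724 m/s, Re = 1.83×10^5, ε/D = 1.14×10^-5, f = 0.01591, h_1 = f(L/D)V²/2g = 4.300 m
Pipe 2: V = 0.1232 m/s, Re = 4.89×10^4, ε/D = 8.12×10^-5, f = 0.02119, h_2 = f(L/D)V²/2g = 0.06354 m
Pipe 3: V = 0.1492 m/s, Re = 5.38×10^4, ε/D = 1.86×10^-4, f = 0.02119, h_3 = f(L/D)V²/2g = 0.09810 m
Series → Q common, losses add: H = Σh = 4.462 m

H ≈ 4.46 m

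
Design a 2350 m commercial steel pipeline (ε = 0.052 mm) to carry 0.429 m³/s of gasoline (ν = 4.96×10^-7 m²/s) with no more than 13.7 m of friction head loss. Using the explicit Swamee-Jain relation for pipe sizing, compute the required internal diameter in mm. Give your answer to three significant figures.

D ≈ 511 mm

Swamee-Jain (Type III): D = 0.66·[ε^1.25·(LQ²/(gh_f))^4.75 + ν·Q^9.4·(L/(gh_f))^5.2]^0.04
LQ²/(gh_f) = 3.218; L/(gh_f) = 17.49
Term 1 = ε^1.25·(…)^4.75 = 0.00114; Term 2 = ν·Q^9.4·(…)^5.2 = 5.04×10^-4
D = 0.66·(0.00114 + 5.04×10^-4)^0.04 = 0.5107 m = 511 mm
Check: V = 2.09 m/s, Re = 2.16×10^6, f = 0.01286, h_f = 13.2 m ≈ 13.7 m ✓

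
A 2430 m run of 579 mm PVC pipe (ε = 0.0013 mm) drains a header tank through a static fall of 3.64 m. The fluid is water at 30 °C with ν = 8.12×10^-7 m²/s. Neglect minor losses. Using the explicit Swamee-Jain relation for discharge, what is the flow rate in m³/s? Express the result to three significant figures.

Swamee-Jain (Type II): Q = -0.965·√(gD⁵h_f/L)·ln[ε/(3.7D) + √(3.17ν²L/(gD³h_f))]
√(gD⁵h_f/L) = √(9.81·0.579⁵·3.64/2430) = 0.03092
ε/(3.7D) = 6.07×10^-7; √(3.17ν²L/(gD³h_f)) = 2.71×10^-5
Q = -0.965·0.03092·ln(2.768×10^-5) = 0.3132 m³/s
Check: V = 1.19 m/s, Re = 8.48×10^5, f = 0.01199, h_f = 3.63 m ≈ 3.64 m ✓

Q ≈ 0.313 m³/s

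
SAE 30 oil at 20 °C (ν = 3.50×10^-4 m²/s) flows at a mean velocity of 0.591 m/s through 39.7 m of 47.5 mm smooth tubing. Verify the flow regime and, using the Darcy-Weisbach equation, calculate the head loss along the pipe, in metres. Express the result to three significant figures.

Re = VD/ν = 0.591·0.04750/3.50×10^-4 = 80.2 → laminar (Re < 2300)
f = 64/Re = 0.7979
h_f = f(L/D)V²/(2g) = 0.7979·(39.7/0.04750)·0.591²/(2·9.81) = 11.87 m

h_f ≈ 11.9 m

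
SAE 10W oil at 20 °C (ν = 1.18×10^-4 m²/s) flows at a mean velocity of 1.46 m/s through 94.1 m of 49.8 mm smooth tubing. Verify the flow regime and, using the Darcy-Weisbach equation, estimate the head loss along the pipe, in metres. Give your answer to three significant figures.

h_f ≈ 21.3 m

Re = VD/ν = 1.46·0.04980/1.18×10^-4 = 616 → laminar (Re < 2300)
f = 64/Re = 0.1039
h_f = f(L/D)V²/(2g) = 0.1039·(94.1/0.04980)·1.46²/(2·9.81) = 21.32 m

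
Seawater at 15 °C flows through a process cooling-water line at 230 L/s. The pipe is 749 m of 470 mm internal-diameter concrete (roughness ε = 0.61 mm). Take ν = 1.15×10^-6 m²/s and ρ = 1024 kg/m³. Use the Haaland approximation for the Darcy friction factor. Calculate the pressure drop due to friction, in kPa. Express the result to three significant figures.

V = 4Q/(πD²) = 4·0.230/(π·0.470²) = 1.326 m/s
Re = VD/ν = 1.326·0.470/1.15×10^-6 = 5.42×10^5 → turbulent
ε/D = 0.61/470 = 0.00130
Haaland: f = 0.02139
h_f = f(L/D)V²/(2g) = 0.02139·(749/0.470)·1.326²/(2·9.81) = 3.053 m
Δp = ρg·h_f = 1024·9.81·3.053 = 30.67 kPa

Δp ≈ 30.7 kPa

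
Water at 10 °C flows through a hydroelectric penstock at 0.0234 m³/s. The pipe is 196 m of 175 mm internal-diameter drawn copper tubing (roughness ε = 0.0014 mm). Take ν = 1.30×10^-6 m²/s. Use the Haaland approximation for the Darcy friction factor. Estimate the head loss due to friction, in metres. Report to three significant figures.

h_f ≈ 0.913 m

V = 4Q/(πD²) = 4·0.0234/(π·0.175²) = 0.9729 m/s
Re = VD/ν = 0.9729·0.175/1.30×10^-6 = 1.31×10^5 → turbulent
ε/D = 0.0014/175 = 8.00×10^-6
Haaland: f = 0.01690
h_f = f(L/D)V²/(2g) = 0.01690·(196/0.175)·0.9729²/(2·9.81) = 0.9128 m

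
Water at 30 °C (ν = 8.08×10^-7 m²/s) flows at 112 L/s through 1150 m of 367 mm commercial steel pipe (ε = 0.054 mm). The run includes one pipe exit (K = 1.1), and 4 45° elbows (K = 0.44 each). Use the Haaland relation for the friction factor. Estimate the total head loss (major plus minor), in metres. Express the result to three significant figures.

V = 4Q/(πD²) = 1.059 m/s; V²/2g = 0.05713 m
Re = 4.81×10^5, ε/D = 1.47×10^-4 → f = 0.01483 (Haaland)
Major: h_f = f(L/D)·V²/2g = 0.01483·3134·0.05713 = 2.655 m
Minor: ΣK = 2.86; h_m = ΣK·V²/2g = 0.1634 m
Total H_L = 2.655 + 0.1634 = 2.818 m

H_L ≈ 2.82 m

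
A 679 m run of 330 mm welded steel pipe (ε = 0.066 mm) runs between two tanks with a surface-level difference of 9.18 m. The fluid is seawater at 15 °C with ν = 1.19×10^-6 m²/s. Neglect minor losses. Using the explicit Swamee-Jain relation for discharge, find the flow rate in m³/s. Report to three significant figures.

Swamee-Jain (Type II): Q = -0.965·√(gD⁵h_f/L)·ln[ε/(3.7D) + √(3.17ν²L/(gD³h_f))]
√(gD⁵h_f/L) = √(9.81·0.330⁵·9.18/679) = 0.02278
ε/(3.7D) = 5.41×10^-5; √(3.17ν²L/(gD³h_f)) = 3.07×10^-5
Q = -0.965·0.02278·ln(8.474×10^-5) = 0.2061 m³/s
Check: V = 2.41 m/s, Re = 6.68×10^5, f = 0.01516, h_f = 9.23 m ≈ 9.18 m ✓

Q ≈ 0.206 m³/s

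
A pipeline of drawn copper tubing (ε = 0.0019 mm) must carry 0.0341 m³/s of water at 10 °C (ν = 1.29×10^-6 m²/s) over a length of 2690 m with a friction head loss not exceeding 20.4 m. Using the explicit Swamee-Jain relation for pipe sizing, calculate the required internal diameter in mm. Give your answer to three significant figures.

D ≈ 185 mm

Swamee-Jain (Type III): D = 0.66·[ε^1.25·(LQ²/(gh_f))^4.75 + ν·Q^9.4·(L/(gh_f))^5.2]^0.04
LQ²/(gh_f) = 0.01563; L/(gh_f) = 13.44
Term 1 = ε^1.25·(…)^4.75 = 1.86×10^-16; Term 2 = ν·Q^9.4·(…)^5.2 = 1.54×10^-14
D = 0.66·(1.86×10^-16 + 1.54×10^-14)^0.04 = 0.1850 m = 185 mm
Check: V = 1.27 m/s, Re = 1.82×10^5, f = 0.01591, h_f = 19.0 m ≈ 20.4 m ✓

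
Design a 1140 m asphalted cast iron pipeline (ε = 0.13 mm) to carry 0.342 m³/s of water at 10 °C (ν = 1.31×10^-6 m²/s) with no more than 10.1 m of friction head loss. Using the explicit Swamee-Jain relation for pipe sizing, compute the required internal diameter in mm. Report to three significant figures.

Swamee-Jain (Type III): D = 0.66·[ε^1.25·(LQ²/(gh_f))^4.75 + ν·Q^9.4·(L/(gh_f))^5.2]^0.04
LQ²/(gh_f) = 1.346; L/(gh_f) = 11.51
Term 1 = ε^1.25·(…)^4.75 = 5.69×10^-5; Term 2 = ν·Q^9.4·(…)^5.2 = 1.79×10^-5
D = 0.66·(5.69×10^-5 + 1.79×10^-5)^0.04 = 0.4513 m = 451 mm
Check: V = 2.14 m/s, Re = 7.36×10^5, f = 0.01589, h_f = 9.35 m ≈ 10.1 m ✓

D ≈ 451 mm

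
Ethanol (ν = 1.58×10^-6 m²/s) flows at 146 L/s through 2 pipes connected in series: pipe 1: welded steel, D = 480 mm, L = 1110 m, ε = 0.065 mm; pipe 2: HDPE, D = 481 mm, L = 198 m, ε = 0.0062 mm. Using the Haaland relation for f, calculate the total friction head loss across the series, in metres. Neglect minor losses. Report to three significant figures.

Pipe 1: V = 0.8068 m/s, Re = 2.45×10^5, ε/D = 1.35×10^-4, f = 0.01596, h_1 = f(L/D)V²/2g = 1.225 m
Pipe 2: V = 0.8035 m/s, Re = 2.45×10^5, ε/D = 1.29×10^-5, f = 0.01500, h_2 = f(L/D)V²/2g = 0.2031 m
Series → Q common, losses add: H = Σh = 1.428 m

H ≈ 1.43 m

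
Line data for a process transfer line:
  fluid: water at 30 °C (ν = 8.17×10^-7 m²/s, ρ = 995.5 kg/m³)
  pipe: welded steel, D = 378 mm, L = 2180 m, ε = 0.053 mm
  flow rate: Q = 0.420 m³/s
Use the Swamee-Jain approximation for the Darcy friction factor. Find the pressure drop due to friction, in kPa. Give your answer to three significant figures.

Δp ≈ 547 kPa

V = 4Q/(πD²) = 4·0.420/(π·0.378²) = 3.743 m/s
Re = VD/ν = 3.743·0.378/8.17×10^-7 = 1.73×10^6 → turbulent
ε/D = 0.053/378 = 1.40×10^-4
Swamee-Jain: f = 0.01361
h_f = f(L/D)V²/(2g) = 0.01361·(2180/0.378)·3.743²/(2·9.81) = 56.05 m
Δp = ρg·h_f = 995.5·9.81·56.05 = 547.4 kPa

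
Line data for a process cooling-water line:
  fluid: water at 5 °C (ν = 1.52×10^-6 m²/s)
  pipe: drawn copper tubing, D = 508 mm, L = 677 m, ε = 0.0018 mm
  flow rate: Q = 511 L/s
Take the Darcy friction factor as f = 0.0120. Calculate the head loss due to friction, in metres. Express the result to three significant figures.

h_f ≈ 5.18 m

V = 4Q/(πD²) = 4·0.511/(π·0.508²) = 2.521 m/s
h_f = f(L/D)V²/(2g) = 0.01200·(677/0.508)·2.521²/(2·9.81) = 5.181 m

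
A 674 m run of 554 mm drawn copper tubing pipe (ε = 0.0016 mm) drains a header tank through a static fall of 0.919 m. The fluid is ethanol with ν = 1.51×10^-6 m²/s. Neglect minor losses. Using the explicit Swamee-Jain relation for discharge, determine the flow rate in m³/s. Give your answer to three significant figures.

Swamee-Jain (Type II): Q = -0.965·√(gD⁵h_f/L)·ln[ε/(3.7D) + √(3.17ν²L/(gD³h_f))]
√(gD⁵h_f/L) = √(9.81·0.554⁵·0.919/674) = 0.02642
ε/(3.7D) = 7.81×10^-7; √(3.17ν²L/(gD³h_f)) = 5.64×10^-5
Q = -0.965·0.02642·ln(5.715×10^-5) = 0.2491 m³/s
Check: V = 1.03 m/s, Re = 3.79×10^5, f = 0.01380, h_f = 0.914 m ≈ 0.919 m ✓

Q ≈ 0.249 m³/s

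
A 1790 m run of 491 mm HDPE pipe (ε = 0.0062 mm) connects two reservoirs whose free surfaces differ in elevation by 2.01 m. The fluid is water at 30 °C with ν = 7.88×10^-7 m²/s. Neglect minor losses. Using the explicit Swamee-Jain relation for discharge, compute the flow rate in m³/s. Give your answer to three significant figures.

Q ≈ 0.172 m³/s

Swamee-Jain (Type II): Q = -0.965·√(gD⁵h_f/L)·ln[ε/(3.7D) + √(3.17ν²L/(gD³h_f))]
√(gD⁵h_f/L) = √(9.81·0.491⁵·2.01/1790) = 0.01773
ε/(3.7D) = 3.41×10^-6; √(3.17ν²L/(gD³h_f)) = 3.89×10^-5
Q = -0.965·0.01773·ln(4.227×10^-5) = 0.1723 m³/s
Check: V = 0.910 m/s, Re = 5.67×10^5, f = 0.01302, h_f = 2.00 m ≈ 2.01 m ✓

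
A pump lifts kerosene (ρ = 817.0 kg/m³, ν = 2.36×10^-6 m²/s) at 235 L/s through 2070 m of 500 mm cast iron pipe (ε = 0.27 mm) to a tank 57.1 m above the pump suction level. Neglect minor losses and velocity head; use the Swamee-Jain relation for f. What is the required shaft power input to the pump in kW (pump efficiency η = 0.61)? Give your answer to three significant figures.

P_shaft ≈ 194 kW

V = 4Q/(πD²) = 1.197 m/s; Re = 2.54×10^5; ε/D = 5.40×10^-4; f = 0.01878
h_f = f(L/D)V²/2g = 5.676 m
Total head H = z + h_f = 57.1 + 5.676 = 62.78 m
P_hyd = ρgQH = 817.0·9.81·0.235·62.78 = 118.2 kW
P_shaft = P_hyd/η = 118.2/0.61 = 193.8 kW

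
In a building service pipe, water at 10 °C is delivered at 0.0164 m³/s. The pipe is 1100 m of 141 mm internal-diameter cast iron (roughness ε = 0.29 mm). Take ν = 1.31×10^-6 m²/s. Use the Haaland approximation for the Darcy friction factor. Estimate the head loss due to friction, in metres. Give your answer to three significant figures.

h_f ≈ 11.0 m

V = 4Q/(πD²) = 4·0.0164/(π·0.141²) = 1.050 m/s
Re = VD/ν = 1.050·0.141/1.31×10^-6 = 1.13×10^5 → turbulent
ε/D = 0.29/141 = 0.00206
Haaland: f = 0.02497
h_f = f(L/D)V²/(2g) = 0.02497·(1100/0.141)·1.050²/(2·9.81) = 10.95 m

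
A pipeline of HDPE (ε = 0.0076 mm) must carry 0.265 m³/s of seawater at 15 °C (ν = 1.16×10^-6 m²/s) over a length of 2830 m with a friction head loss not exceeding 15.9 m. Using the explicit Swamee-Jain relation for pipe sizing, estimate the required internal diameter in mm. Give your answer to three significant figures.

Swamee-Jain (Type III): D = 0.66·[ε^1.25·(LQ²/(gh_f))^4.75 + ν·Q^9.4·(L/(gh_f))^5.2]^0.04
LQ²/(gh_f) = 1.274; L/(gh_f) = 18.14
Term 1 = ε^1.25·(…)^4.75 = 1.26×10^-6; Term 2 = ν·Q^9.4·(…)^5.2 = 1.54×10^-5
D = 0.66·(1.26×10^-6 + 1.54×10^-5)^0.04 = 0.4251 m = 425 mm
Check: V = 1.87 m/s, Re = 6.84×10^5, f = 0.01273, h_f = 15.1 m ≈ 15.9 m ✓

D ≈ 425 mm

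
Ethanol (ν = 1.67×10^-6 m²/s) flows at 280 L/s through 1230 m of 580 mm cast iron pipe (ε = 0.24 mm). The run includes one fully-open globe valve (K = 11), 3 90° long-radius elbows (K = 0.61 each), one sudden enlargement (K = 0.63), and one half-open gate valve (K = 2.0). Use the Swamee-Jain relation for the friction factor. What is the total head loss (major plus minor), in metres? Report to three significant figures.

V = 4Q/(πD²) = 1.060 m/s; V²/2g = 0.05724 m
Re = 3.68×10^5, ε/D = 4.14×10^-4 → f = 0.01755 (Swamee-Jain)
Major: h_f = f(L/D)·V²/2g = 0.01755·2121·0.05724 = 2.130 m
Minor: ΣK = 15.5; h_m = ΣK·V²/2g = 0.8850 m
Total H_L = 2.130 + 0.8850 = 3.015 m

H_L ≈ 3.02 m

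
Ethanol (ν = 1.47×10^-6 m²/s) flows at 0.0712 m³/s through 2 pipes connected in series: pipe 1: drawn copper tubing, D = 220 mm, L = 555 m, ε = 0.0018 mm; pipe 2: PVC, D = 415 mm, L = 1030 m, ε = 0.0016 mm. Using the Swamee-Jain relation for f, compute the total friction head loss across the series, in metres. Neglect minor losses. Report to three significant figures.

H ≈ 7.19 m

Pipe 1: V = 1.873 m/s, Re = 2.80×10^5, ε/D = 8.18×10^-6, f = 0.01465, h_1 = f(L/D)V²/2g = 6.609 m
Pipe 2: V = 0.5264 m/s, Re = 1.49×10^5, ε/D = 3.86×10^-6, f = 0.01650, h_2 = f(L/D)V²/2g = 0.5784 m
Series → Q common, losses add: H = Σh = 7.187 m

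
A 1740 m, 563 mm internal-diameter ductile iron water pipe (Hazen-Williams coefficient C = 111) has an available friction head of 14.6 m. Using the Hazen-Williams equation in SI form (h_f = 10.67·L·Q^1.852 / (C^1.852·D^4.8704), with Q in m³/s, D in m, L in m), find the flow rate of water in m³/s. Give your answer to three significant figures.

Rearranging: Q = [h_f·C^1.852·D^4.8704 / (10.67·L)]^(1/1.852)
Q = [14.6·111^1.852·0.563^4.8704 / (10.67·1740)]^0.540 = 0.5164 m³/s

Q ≈ 0.516 m³/s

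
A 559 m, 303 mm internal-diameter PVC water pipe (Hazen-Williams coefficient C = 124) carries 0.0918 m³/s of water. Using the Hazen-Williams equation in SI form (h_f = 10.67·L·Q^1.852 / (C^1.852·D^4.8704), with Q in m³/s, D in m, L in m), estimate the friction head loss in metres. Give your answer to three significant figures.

h_f ≈ 3.19 m

h_f = 10.67·559·0.0918^1.852 / (124^1.852·0.303^4.8704) = 3.187 m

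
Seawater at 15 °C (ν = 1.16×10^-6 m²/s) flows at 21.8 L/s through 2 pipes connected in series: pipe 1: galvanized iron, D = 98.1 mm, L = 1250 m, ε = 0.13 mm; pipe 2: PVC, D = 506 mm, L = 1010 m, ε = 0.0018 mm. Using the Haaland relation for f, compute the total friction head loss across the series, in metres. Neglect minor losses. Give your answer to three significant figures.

Pipe 1: V = 2.884 m/s, Re = 2.44×10^5, ε/D = 0.00133, f = 0.02195, h_1 = f(L/D)V²/2g = 118.6 m
Pipe 2: V = 0.1084 m/s, Re = 4.73×10^4, ε/D = 3.56×10^-6, f = 0.02098, h_2 = f(L/D)V²/2g = 0.02509 m
Series → Q common, losses add: H = Σh = 118.6 m

H ≈ 119 m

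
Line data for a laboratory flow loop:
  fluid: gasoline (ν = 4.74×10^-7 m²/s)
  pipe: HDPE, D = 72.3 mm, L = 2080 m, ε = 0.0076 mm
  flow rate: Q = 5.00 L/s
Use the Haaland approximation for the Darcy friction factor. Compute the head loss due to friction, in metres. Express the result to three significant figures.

h_f ≈ 35.7 m

V = 4Q/(πD²) = 4·0.00500/(π·0.0723²) = 1.218 m/s
Re = VD/ν = 1.218·0.0723/4.74×10^-7 = 1.86×10^5 → turbulent
ε/D = 0.0076/72.3 = 1.05×10^-4
Haaland: f = 0.01642
h_f = f(L/D)V²/(2g) = 0.01642·(2080/0.0723)·1.218²/(2·9.81) = 35.70 m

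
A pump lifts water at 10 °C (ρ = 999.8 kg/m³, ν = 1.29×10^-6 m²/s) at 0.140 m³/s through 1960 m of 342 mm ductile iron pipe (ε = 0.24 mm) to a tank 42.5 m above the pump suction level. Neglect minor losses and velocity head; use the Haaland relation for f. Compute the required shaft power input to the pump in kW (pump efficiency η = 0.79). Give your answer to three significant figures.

V = 4Q/(πD²) = 1.524 m/s; Re = 4.04×10^5; ε/D = 7.02×10^-4; f = 0.01890
h_f = f(L/D)V²/2g = 12.82 m
Total head H = z + h_f = 42.5 + 12.82 = 55.32 m
P_hyd = ρgQH = 999.8·9.81·0.140·55.32 = 75.96 kW
P_shaft = P_hyd/η = 75.96/0.79 = 96.16 kW

P_shaft ≈ 96.2 kW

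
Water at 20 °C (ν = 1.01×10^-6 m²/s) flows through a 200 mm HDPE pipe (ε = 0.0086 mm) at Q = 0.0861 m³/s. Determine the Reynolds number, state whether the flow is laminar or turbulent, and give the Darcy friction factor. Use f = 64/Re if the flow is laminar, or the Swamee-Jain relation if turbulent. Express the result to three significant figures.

Re ≈ 5.43×10^5; turbulent; f ≈ 0.0136

V = 4Q/(πD²) = 2.741 m/s
Re = VD/ν = 2.741·0.200/1.01×10^-6 = 5.43×10^5
Re > 4000 → turbulent; ε/D = 4.30×10^-5
Swamee-Jain: f = 0.01358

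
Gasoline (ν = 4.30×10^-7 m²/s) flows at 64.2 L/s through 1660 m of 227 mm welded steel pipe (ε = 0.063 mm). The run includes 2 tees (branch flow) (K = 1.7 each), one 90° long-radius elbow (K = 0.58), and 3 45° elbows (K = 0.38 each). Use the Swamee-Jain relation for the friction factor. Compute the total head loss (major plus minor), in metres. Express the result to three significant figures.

H_L ≈ 15.4 m

V = 4Q/(πD²) = 1.586 m/s; V²/2g = 0.1283 m
Re = 8.37×10^5, ε/D = 2.78×10^-4 → f = 0.01569 (Swamee-Jain)
Major: h_f = f(L/D)·V²/2g = 0.01569·7313·0.1283 = 14.71 m
Minor: ΣK = 5.12; h_m = ΣK·V²/2g = 0.6567 m
Total H_L = 14.71 + 0.6567 = 15.37 m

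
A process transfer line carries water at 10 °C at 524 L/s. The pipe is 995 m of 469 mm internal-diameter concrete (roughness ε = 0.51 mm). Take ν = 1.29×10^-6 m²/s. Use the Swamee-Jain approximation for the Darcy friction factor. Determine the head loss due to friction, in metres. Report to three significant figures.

V = 4Q/(πD²) = 4·0.524/(π·0.469²) = 3.033 m/s
Re = VD/ν = 3.033·0.469/1.29×10^-6 = 1.10×10^6 → turbulent
ε/D = 0.51/469 = 0.00109
Swamee-Jain: f = 0.02039
h_f = f(L/D)V²/(2g) = 0.02039·(995/0.469)·3.033²/(2·9.81) = 20.28 m

h_f ≈ 20.3 m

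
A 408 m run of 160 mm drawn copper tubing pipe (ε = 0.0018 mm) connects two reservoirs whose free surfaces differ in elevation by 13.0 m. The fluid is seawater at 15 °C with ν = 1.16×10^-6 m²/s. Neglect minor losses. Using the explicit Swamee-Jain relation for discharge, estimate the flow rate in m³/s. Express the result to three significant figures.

Swamee-Jain (Type II): Q = -0.965·√(gD⁵h_f/L)·ln[ε/(3.7D) + √(3.17ν²L/(gD³h_f))]
√(gD⁵h_f/L) = √(9.81·0.160⁵·13.0/408) = 0.005725
ε/(3.7D) = 3.04×10^-6; √(3.17ν²L/(gD³h_f)) = 5.77×10^-5
Q = -0.965·0.005725·ln(6.076×10^-5) = 0.05364 m³/s
Check: V = 2.67 m/s, Re = 3.68×10^5, f = 0.01399, h_f = 12.9 m ≈ 13.0 m ✓

Q ≈ 0.0536 m³/s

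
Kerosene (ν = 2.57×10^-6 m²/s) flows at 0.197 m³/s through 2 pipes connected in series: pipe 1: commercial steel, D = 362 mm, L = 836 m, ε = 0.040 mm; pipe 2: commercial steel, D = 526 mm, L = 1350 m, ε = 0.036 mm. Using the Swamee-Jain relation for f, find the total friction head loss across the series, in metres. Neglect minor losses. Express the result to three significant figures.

H ≈ 8.56 m

Pipe 1: V = 1.914 m/s, Re = 2.70×10^5, ε/D = 1.10×10^-4, f = 0.01577, h_1 = f(L/D)V²/2g = 6.799 m
Pipe 2: V = 0.9066 m/s, Re = 1.86×10^5, ε/D = 6.84×10^-5, f = 0.01634, h_2 = f(L/D)V²/2g = 1.757 m
Series → Q common, losses add: H = Σh = 8.555 m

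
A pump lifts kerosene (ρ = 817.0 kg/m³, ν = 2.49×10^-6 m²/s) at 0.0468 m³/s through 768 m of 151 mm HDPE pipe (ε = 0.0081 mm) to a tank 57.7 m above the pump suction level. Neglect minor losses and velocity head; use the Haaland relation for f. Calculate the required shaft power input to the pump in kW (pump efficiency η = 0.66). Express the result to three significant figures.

P_shaft ≈ 49.4 kW

V = 4Q/(πD²) = 2.613 m/s; Re = 1.58×10^5; ε/D = 5.36×10^-5; f = 0.01653
h_f = f(L/D)V²/2g = 29.27 m
Total head H = z + h_f = 57.7 + 29.27 = 86.97 m
P_hyd = ρgQH = 817.0·9.81·0.0468·86.97 = 32.62 kW
P_shaft = P_hyd/η = 32.62/0.66 = 49.43 kW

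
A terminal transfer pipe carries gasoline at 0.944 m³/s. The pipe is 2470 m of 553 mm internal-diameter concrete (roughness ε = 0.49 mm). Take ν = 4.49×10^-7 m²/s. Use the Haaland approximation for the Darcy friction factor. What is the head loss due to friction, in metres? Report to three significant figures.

V = 4Q/(πD²) = 4·0.944/(π·0.553²) = 3.930 m/s
Re = VD/ν = 3.930·0.553/4.49×10^-7 = 4.84×10^6 → turbulent
ε/D = 0.49/553 = 8.86×10^-4
Haaland: f = 0.01917
h_f = f(L/D)V²/(2g) = 0.01917·(2470/0.553)·3.930²/(2·9.81) = 67.41 m

h_f ≈ 67.4 m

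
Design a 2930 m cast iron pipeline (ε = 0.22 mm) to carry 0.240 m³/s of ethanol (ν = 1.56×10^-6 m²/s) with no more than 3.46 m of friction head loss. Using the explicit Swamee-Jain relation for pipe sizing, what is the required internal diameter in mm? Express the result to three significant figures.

Swamee-Jain (Type III): D = 0.66·[ε^1.25·(LQ²/(gh_f))^4.75 + ν·Q^9.4·(L/(gh_f))^5.2]^0.04
LQ²/(gh_f) = 4.972; L/(gh_f) = 86.32
Term 1 = ε^1.25·(…)^4.75 = 0.0545; Term 2 = ν·Q^9.4·(…)^5.2 = 0.0272
D = 0.66·(0.0545 + 0.0272)^0.04 = 0.5971 m = 597 mm
Check: V = 0.857 m/s, Re = 3.28×10^5, f = 0.01740, h_f = 3.20 m ≈ 3.46 m ✓

D ≈ 597 mm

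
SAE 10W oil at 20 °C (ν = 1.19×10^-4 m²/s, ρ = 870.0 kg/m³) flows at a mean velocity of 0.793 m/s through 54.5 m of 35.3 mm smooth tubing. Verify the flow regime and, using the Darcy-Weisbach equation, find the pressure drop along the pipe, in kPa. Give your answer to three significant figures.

Δp ≈ 115 kPa

Re = VD/ν = 0.793·0.03530/1.19×10^-4 = 235 → laminar (Re < 2300)
f = 64/Re = 0.2721
h_f = f(L/D)V²/(2g) = 0.2721·(54.5/0.03530)·0.793²/(2·9.81) = 13.46 m
Δp = ρg·h_f = 870.0·9.81·13.46 = 114.9 kPa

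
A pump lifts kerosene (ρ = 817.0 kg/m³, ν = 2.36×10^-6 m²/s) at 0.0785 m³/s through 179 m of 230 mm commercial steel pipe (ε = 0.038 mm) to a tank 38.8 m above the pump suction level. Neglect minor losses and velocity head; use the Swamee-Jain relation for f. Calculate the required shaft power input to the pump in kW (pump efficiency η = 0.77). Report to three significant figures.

P_shaft ≈ 33.7 kW

V = 4Q/(πD²) = 1.889 m/s; Re = 1.84×10^5; ε/D = 1.65×10^-4; f = 0.01708
h_f = f(L/D)V²/2g = 2.419 m
Total head H = z + h_f = 38.8 + 2.419 = 41.22 m
P_hyd = ρgQH = 817.0·9.81·0.0785·41.22 = 25.93 kW
P_shaft = P_hyd/η = 25.93/0.77 = 33.68 kW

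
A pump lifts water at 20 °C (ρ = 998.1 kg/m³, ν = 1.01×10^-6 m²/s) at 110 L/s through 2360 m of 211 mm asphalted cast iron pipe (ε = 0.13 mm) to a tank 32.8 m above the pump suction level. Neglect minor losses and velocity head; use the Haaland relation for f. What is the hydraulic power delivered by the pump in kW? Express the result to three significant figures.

V = 4Q/(πD²) = 3.146 m/s; Re = 6.57×10^5; ε/D = 6.16×10^-4; f = 0.01811
h_f = f(L/D)V²/2g = 102.2 m
Total head H = z + h_f = 32.8 + 102.2 = 135.0 m
P_hyd = ρgQH = 998.1·9.81·0.110·135.0 = 145.4 kW

P_hyd ≈ 145 kW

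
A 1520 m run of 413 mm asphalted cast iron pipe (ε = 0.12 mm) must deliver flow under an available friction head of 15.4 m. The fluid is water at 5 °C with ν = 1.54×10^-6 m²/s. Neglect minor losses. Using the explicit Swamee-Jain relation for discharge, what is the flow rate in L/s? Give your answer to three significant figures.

Swamee-Jain (Type II): Q = -0.965·√(gD⁵h_f/L)·ln[ε/(3.7D) + √(3.17ν²L/(gD³h_f))]
√(gD⁵h_f/L) = √(9.81·0.413⁵·15.4/1520) = 0.03456
ε/(3.7D) = 7.85×10^-5; √(3.17ν²L/(gD³h_f)) = 3.28×10^-5
Q = -0.965·0.03456·ln(1.113×10^-4) = 0.3036 m³/s
Check: V = 2.27 m/s, Re = 6.08×10^5, f = 0.01609, h_f = 15.5 m ≈ 15.4 m ✓

Q ≈ 304 L/s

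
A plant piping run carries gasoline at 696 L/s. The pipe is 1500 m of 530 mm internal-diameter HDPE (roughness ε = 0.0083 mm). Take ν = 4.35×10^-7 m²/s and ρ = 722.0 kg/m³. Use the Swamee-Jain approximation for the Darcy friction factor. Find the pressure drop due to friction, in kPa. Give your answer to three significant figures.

Δp ≈ 103 kPa

V = 4Q/(πD²) = 4·0.696/(π·0.530²) = 3.155 m/s
Re = VD/ν = 3.155·0.530/4.35×10^-7 = 3.84×10^6 → turbulent
ε/D = 0.0083/530 = 1.57×10^-5
Swamee-Jain: f = 0.01017
h_f = f(L/D)V²/(2g) = 0.01017·(1500/0.530)·3.155²/(2·9.81) = 14.61 m
Δp = ρg·h_f = 722.0·9.81·14.61 = 103.4 kPa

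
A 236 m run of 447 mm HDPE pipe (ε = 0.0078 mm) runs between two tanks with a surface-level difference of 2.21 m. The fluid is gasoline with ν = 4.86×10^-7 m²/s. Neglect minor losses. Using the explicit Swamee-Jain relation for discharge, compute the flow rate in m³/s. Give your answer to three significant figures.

Q ≈ 0.436 m³/s

Swamee-Jain (Type II): Q = -0.965·√(gD⁵h_f/L)·ln[ε/(3.7D) + √(3.17ν²L/(gD³h_f))]
√(gD⁵h_f/L) = √(9.81·0.447⁵·2.21/236) = 0.04049
ε/(3.7D) = 4.72×10^-6; √(3.17ν²L/(gD³h_f)) = 9.55×10^-6
Q = -0.965·0.04049·ln(1.427×10^-5) = 0.4359 m³/s
Check: V = 2.78 m/s, Re = 2.56×10^6, f = 0.01068, h_f = 2.22 m ≈ 2.21 m ✓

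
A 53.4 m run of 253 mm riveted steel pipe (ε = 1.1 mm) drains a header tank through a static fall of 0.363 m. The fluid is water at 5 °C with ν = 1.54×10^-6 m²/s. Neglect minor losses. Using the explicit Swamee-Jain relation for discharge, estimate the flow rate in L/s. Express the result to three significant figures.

Swamee-Jain (Type II): Q = -0.965·√(gD⁵h_f/L)·ln[ε/(3.7D) + √(3.17ν²L/(gD³h_f))]
√(gD⁵h_f/L) = √(9.81·0.253⁵·0.363/53.4) = 0.008314
ε/(3.7D) = 0.00118; √(3.17ν²L/(gD³h_f)) = 8.34×10^-5
Q = -0.965·0.008314·ln(0.001259) = 0.05358 m³/s
Check: V = 1.07 m/s, Re = 1.75×10^5, f = 0.02991, h_f = 0.365 m ≈ 0.363 m ✓

Q ≈ 53.6 L/s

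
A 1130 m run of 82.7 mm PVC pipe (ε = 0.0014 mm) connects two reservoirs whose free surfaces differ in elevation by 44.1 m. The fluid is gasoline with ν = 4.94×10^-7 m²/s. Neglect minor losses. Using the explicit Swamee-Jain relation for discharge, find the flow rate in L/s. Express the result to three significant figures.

Q ≈ 11.3 L/s

Swamee-Jain (Type II): Q = -0.965·√(gD⁵h_f/L)·ln[ε/(3.7D) + √(3.17ν²L/(gD³h_f))]
√(gD⁵h_f/L) = √(9.81·0.0827⁵·44.1/1130) = 0.001217
ε/(3.7D) = 4.58×10^-6; √(3.17ν²L/(gD³h_f)) = 5.98×10^-5
Q = -0.965·0.001217·ln(6.435×10^-5) = 0.01133 m³/s
Check: V = 2.11 m/s, Re = 3.53×10^5, f = 0.01416, h_f = 43.9 m ≈ 44.1 m ✓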